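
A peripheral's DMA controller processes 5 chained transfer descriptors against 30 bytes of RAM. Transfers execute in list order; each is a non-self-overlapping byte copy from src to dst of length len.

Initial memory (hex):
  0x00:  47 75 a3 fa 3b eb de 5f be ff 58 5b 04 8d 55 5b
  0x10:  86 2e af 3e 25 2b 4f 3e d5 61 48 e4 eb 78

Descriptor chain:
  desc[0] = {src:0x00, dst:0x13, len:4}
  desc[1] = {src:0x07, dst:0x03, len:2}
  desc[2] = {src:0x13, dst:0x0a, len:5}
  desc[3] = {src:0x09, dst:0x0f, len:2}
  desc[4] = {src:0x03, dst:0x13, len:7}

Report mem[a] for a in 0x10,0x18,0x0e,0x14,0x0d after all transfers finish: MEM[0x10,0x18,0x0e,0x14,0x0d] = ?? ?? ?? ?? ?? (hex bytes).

MEM[0x10,0x18,0x0e,0x14,0x0d] = 47 be 3e be fa

#0 dst[0x13+4] := {0x47,0x75,0xa3,0xfa}
#1 dst[0x03+2] := {0x5f,0xbe}
#2 dst[0x0a+5] := {0x47,0x75,0xa3,0xfa,0x3e}
#3 dst[0x0f+2] := {0xff,0x47}
#4 dst[0x13+7] := {0x5f,0xbe,0xeb,0xde,0x5f,0xbe,0xff}
query mem[0x10]=0x47, mem[0x18]=0xbe, mem[0x0e]=0x3e, mem[0x14]=0xbe, mem[0x0d]=0xfa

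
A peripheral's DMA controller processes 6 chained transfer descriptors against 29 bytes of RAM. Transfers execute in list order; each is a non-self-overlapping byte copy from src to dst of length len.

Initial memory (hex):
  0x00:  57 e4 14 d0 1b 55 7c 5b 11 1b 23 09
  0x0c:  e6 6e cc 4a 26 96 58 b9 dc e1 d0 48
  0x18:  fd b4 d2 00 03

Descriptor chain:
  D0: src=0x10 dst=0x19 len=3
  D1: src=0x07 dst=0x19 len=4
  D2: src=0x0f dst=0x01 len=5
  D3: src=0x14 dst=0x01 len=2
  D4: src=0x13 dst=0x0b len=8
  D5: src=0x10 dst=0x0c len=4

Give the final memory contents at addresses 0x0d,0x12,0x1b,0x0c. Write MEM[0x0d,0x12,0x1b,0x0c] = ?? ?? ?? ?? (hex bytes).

MEM[0x0d,0x12,0x1b,0x0c] = 5b 11 1b fd

[0] 0x10->0x19 len=3 : 26 96 58
[1] 0x07->0x19 len=4 : 5b 11 1b 23
[2] 0x0f->0x01 len=5 : 4a 26 96 58 b9
[3] 0x14->0x01 len=2 : dc e1
[4] 0x13->0x0b len=8 : b9 dc e1 d0 48 fd 5b 11
[5] 0x10->0x0c len=4 : fd 5b 11 b9
query mem[0x0d]=0x5b, mem[0x12]=0x11, mem[0x1b]=0x1b, mem[0x0c]=0xfd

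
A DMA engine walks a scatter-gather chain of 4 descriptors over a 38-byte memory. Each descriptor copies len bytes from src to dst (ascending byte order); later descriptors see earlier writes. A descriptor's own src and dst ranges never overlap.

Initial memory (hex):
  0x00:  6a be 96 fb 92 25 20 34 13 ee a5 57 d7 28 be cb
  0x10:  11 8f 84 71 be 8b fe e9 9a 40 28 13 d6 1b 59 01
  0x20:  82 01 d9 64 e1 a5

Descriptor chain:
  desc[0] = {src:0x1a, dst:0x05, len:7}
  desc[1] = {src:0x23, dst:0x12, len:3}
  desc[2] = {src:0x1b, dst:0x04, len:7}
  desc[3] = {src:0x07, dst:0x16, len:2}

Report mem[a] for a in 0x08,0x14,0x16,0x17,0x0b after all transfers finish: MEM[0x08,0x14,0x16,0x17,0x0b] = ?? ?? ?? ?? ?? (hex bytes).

[0] 0x1a->0x05 len=7 : 28 13 d6 1b 59 01 82
[1] 0x23->0x12 len=3 : 64 e1 a5
[2] 0x1b->0x04 len=7 : 13 d6 1b 59 01 82 01
[3] 0x07->0x16 len=2 : 59 01
query mem[0x08]=0x01, mem[0x14]=0xa5, mem[0x16]=0x59, mem[0x17]=0x01, mem[0x0b]=0x82

MEM[0x08,0x14,0x16,0x17,0x0b] = 01 a5 59 01 82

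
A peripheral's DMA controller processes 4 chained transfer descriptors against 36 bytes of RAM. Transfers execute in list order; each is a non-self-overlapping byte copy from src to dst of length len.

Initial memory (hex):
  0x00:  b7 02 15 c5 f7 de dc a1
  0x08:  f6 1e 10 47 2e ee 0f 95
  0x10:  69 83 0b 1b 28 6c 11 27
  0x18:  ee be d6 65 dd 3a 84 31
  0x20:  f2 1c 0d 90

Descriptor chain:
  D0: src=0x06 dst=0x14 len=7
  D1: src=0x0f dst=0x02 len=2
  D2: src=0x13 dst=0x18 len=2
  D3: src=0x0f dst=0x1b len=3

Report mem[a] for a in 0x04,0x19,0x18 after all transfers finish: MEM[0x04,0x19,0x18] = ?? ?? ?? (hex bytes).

MEM[0x04,0x19,0x18] = f7 dc 1b

D0: mem[0x14..0x1a] <- [dc a1 f6 1e 10 47 2e]
D1: mem[0x02..0x03] <- [95 69]
D2: mem[0x18..0x19] <- [1b dc]
D3: mem[0x1b..0x1d] <- [95 69 83]
query mem[0x04]=0xf7, mem[0x19]=0xdc, mem[0x18]=0x1b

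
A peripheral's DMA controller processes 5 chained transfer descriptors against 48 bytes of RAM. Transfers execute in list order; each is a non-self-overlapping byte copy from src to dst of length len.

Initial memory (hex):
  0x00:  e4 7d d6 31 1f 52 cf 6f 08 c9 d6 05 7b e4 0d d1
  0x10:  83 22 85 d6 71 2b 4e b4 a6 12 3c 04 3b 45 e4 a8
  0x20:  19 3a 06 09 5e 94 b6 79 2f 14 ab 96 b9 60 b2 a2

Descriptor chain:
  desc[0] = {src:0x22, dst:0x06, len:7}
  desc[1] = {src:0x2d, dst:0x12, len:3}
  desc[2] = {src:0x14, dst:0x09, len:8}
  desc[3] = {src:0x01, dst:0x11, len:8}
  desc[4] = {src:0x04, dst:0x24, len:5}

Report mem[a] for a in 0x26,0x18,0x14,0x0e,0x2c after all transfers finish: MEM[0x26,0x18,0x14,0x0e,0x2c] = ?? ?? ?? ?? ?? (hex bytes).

MEM[0x26,0x18,0x14,0x0e,0x2c] = 06 5e 1f 12 b9

[0] 0x22->0x06 len=7 : 06 09 5e 94 b6 79 2f
[1] 0x2d->0x12 len=3 : 60 b2 a2
[2] 0x14->0x09 len=8 : a2 2b 4e b4 a6 12 3c 04
[3] 0x01->0x11 len=8 : 7d d6 31 1f 52 06 09 5e
[4] 0x04->0x24 len=5 : 1f 52 06 09 5e
query mem[0x26]=0x06, mem[0x18]=0x5e, mem[0x14]=0x1f, mem[0x0e]=0x12, mem[0x2c]=0xb9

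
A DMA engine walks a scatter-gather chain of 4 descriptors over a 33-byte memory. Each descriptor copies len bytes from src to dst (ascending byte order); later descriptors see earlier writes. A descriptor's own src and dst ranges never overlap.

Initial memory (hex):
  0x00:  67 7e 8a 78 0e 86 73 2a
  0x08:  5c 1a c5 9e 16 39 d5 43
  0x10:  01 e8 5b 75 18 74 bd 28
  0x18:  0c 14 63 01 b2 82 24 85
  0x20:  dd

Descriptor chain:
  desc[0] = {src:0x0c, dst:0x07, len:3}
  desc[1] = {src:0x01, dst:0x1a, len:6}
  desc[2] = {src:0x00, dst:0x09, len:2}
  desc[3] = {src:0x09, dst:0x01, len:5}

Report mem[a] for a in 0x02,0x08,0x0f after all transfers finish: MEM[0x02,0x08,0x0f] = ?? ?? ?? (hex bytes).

[0] 0x0c->0x07 len=3 : 16 39 d5
[1] 0x01->0x1a len=6 : 7e 8a 78 0e 86 73
[2] 0x00->0x09 len=2 : 67 7e
[3] 0x09->0x01 len=5 : 67 7e 9e 16 39
query mem[0x02]=0x7e, mem[0x08]=0x39, mem[0x0f]=0x43

MEM[0x02,0x08,0x0f] = 7e 39 43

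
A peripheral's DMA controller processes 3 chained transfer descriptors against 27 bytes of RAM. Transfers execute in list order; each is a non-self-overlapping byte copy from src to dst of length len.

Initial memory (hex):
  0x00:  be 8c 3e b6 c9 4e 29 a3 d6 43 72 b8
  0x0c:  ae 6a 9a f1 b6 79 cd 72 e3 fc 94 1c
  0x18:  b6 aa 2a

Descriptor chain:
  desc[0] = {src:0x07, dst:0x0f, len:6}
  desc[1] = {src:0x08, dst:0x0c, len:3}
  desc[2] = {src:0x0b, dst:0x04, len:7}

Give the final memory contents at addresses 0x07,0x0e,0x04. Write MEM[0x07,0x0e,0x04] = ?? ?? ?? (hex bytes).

D0: mem[0x0f..0x14] <- [a3 d6 43 72 b8 ae]
D1: mem[0x0c..0x0e] <- [d6 43 72]
D2: mem[0x04..0x0a] <- [b8 d6 43 72 a3 d6 43]
query mem[0x07]=0x72, mem[0x0e]=0x72, mem[0x04]=0xb8

MEM[0x07,0x0e,0x04] = 72 72 b8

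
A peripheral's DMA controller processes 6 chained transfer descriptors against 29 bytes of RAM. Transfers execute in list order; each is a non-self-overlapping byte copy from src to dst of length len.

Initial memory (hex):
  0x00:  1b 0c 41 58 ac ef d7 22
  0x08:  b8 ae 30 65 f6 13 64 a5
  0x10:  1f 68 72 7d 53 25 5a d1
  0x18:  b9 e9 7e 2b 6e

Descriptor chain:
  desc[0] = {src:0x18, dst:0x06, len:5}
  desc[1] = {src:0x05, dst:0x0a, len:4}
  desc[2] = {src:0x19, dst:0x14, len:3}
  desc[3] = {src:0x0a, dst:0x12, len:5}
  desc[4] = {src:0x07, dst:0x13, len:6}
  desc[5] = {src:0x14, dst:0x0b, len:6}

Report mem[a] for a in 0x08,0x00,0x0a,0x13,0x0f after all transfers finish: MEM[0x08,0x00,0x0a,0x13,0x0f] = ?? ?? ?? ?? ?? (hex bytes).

  after D0: wrote 5B at 0x06 = b9e97e2b6e
  after D1: wrote 4B at 0x0a = efb9e97e
  after D2: wrote 3B at 0x14 = e97e2b
  after D3: wrote 5B at 0x12 = efb9e97e64
  after D4: wrote 6B at 0x13 = e97e2befb9e9
  after D5: wrote 6B at 0x0b = 7e2befb9e9e9
query mem[0x08]=0x7e, mem[0x00]=0x1b, mem[0x0a]=0xef, mem[0x13]=0xe9, mem[0x0f]=0xe9

MEM[0x08,0x00,0x0a,0x13,0x0f] = 7e 1b ef e9 e9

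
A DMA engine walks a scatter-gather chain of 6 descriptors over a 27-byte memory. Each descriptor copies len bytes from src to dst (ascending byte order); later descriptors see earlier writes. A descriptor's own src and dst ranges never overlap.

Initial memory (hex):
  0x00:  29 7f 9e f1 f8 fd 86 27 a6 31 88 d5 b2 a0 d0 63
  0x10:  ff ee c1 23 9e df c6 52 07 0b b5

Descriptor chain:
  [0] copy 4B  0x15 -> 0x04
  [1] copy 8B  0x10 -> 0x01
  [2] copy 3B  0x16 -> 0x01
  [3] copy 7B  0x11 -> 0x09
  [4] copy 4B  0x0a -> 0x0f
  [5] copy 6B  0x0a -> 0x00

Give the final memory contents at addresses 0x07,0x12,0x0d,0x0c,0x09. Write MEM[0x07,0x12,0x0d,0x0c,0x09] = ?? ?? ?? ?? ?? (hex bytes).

MEM[0x07,0x12,0x0d,0x0c,0x09] = c6 df df 9e ee

[0] 0x15->0x04 len=4 : df c6 52 07
[1] 0x10->0x01 len=8 : ff ee c1 23 9e df c6 52
[2] 0x16->0x01 len=3 : c6 52 07
[3] 0x11->0x09 len=7 : ee c1 23 9e df c6 52
[4] 0x0a->0x0f len=4 : c1 23 9e df
[5] 0x0a->0x00 len=6 : c1 23 9e df c6 c1
query mem[0x07]=0xc6, mem[0x12]=0xdf, mem[0x0d]=0xdf, mem[0x0c]=0x9e, mem[0x09]=0xee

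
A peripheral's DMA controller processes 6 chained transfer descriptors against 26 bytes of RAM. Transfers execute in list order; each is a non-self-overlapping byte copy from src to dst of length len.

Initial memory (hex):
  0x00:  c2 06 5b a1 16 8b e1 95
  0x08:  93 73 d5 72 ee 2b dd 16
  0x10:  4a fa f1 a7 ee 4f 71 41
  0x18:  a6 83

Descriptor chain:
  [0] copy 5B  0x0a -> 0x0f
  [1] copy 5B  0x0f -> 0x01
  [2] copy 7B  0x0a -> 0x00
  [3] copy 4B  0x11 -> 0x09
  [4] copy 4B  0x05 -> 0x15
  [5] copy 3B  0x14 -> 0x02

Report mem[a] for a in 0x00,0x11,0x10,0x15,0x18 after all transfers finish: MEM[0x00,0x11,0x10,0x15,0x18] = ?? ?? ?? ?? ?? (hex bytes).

D0: mem[0x0f..0x13] <- [d5 72 ee 2b dd]
D1: mem[0x01..0x05] <- [d5 72 ee 2b dd]
D2: mem[0x00..0x06] <- [d5 72 ee 2b dd d5 72]
D3: mem[0x09..0x0c] <- [ee 2b dd ee]
D4: mem[0x15..0x18] <- [d5 72 95 93]
D5: mem[0x02..0x04] <- [ee d5 72]
query mem[0x00]=0xd5, mem[0x11]=0xee, mem[0x10]=0x72, mem[0x15]=0xd5, mem[0x18]=0x93

MEM[0x00,0x11,0x10,0x15,0x18] = d5 ee 72 d5 93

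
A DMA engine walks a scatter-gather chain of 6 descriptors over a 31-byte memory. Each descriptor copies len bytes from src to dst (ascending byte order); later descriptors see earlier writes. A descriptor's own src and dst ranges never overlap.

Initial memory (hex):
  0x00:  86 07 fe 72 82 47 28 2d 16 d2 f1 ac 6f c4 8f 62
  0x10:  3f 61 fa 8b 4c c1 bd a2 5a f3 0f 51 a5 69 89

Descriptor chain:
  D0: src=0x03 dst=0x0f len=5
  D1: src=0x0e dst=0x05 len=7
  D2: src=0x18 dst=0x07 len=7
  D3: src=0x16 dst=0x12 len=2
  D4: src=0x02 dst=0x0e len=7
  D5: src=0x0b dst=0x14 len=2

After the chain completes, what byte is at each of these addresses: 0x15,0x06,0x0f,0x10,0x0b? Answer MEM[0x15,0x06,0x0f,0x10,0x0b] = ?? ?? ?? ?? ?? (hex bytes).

MEM[0x15,0x06,0x0f,0x10,0x0b] = 69 72 72 82 a5

[0] 0x03->0x0f len=5 : 72 82 47 28 2d
[1] 0x0e->0x05 len=7 : 8f 72 82 47 28 2d 4c
[2] 0x18->0x07 len=7 : 5a f3 0f 51 a5 69 89
[3] 0x16->0x12 len=2 : bd a2
[4] 0x02->0x0e len=7 : fe 72 82 8f 72 5a f3
[5] 0x0b->0x14 len=2 : a5 69
query mem[0x15]=0x69, mem[0x06]=0x72, mem[0x0f]=0x72, mem[0x10]=0x82, mem[0x0b]=0xa5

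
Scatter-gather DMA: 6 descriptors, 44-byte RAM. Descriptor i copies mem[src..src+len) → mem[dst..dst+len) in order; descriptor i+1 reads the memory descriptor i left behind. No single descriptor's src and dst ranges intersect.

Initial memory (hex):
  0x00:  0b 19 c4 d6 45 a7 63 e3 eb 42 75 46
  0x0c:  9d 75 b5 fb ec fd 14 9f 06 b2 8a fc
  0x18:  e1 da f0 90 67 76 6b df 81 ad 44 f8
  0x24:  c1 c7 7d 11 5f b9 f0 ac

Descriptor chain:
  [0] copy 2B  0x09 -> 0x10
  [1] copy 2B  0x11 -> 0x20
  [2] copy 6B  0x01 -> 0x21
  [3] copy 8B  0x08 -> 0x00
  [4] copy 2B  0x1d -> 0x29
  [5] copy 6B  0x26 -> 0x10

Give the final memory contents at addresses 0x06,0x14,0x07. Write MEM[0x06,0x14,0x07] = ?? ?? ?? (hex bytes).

MEM[0x06,0x14,0x07] = b5 6b fb

  after D0: wrote 2B at 0x10 = 4275
  after D1: wrote 2B at 0x20 = 7514
  after D2: wrote 6B at 0x21 = 19c4d645a763
  after D3: wrote 8B at 0x00 = eb4275469d75b5fb
  after D4: wrote 2B at 0x29 = 766b
  after D5: wrote 6B at 0x10 = 63115f766bac
query mem[0x06]=0xb5, mem[0x14]=0x6b, mem[0x07]=0xfb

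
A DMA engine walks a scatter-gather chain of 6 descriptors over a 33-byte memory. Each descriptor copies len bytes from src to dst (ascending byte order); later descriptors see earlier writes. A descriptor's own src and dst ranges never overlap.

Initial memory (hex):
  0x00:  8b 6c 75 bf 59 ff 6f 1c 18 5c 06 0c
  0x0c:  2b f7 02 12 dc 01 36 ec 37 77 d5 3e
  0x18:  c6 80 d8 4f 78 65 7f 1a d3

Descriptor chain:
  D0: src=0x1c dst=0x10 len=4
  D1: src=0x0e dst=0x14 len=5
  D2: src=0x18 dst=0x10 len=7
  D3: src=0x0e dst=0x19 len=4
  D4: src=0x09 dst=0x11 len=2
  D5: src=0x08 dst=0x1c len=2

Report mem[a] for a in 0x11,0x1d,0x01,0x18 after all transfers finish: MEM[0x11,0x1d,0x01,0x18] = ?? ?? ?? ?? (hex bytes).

  after D0: wrote 4B at 0x10 = 78657f1a
  after D1: wrote 5B at 0x14 = 021278657f
  after D2: wrote 7B at 0x10 = 7f80d84f78657f
  after D3: wrote 4B at 0x19 = 02127f80
  after D4: wrote 2B at 0x11 = 5c06
  after D5: wrote 2B at 0x1c = 185c
query mem[0x11]=0x5c, mem[0x1d]=0x5c, mem[0x01]=0x6c, mem[0x18]=0x7f

MEM[0x11,0x1d,0x01,0x18] = 5c 5c 6c 7f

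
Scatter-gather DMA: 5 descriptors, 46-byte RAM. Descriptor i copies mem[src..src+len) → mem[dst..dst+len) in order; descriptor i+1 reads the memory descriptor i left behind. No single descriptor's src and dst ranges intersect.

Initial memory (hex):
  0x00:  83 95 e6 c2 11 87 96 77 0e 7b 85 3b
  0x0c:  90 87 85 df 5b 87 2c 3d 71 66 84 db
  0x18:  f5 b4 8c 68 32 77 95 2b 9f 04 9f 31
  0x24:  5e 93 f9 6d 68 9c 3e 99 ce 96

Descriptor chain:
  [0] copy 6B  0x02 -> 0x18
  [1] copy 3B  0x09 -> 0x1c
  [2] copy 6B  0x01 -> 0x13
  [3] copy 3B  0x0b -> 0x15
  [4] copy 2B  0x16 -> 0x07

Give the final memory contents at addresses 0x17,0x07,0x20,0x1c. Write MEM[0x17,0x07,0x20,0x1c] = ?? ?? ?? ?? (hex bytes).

MEM[0x17,0x07,0x20,0x1c] = 87 90 9f 7b

  after D0: wrote 6B at 0x18 = e6c211879677
  after D1: wrote 3B at 0x1c = 7b853b
  after D2: wrote 6B at 0x13 = 95e6c2118796
  after D3: wrote 3B at 0x15 = 3b9087
  after D4: wrote 2B at 0x07 = 9087
query mem[0x17]=0x87, mem[0x07]=0x90, mem[0x20]=0x9f, mem[0x1c]=0x7b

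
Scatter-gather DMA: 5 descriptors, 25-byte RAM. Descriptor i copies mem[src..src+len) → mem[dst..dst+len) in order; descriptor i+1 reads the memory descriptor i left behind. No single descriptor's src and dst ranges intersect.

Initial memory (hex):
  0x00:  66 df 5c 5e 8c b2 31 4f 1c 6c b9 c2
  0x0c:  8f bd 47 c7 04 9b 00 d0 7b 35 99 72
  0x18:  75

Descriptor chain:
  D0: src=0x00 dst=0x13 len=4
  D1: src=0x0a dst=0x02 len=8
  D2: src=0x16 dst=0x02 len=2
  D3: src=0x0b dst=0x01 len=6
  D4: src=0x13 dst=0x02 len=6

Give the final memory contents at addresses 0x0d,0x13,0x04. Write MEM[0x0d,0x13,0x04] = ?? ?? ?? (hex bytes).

MEM[0x0d,0x13,0x04] = bd 66 5c

[0] 0x00->0x13 len=4 : 66 df 5c 5e
[1] 0x0a->0x02 len=8 : b9 c2 8f bd 47 c7 04 9b
[2] 0x16->0x02 len=2 : 5e 72
[3] 0x0b->0x01 len=6 : c2 8f bd 47 c7 04
[4] 0x13->0x02 len=6 : 66 df 5c 5e 72 75
query mem[0x0d]=0xbd, mem[0x13]=0x66, mem[0x04]=0x5c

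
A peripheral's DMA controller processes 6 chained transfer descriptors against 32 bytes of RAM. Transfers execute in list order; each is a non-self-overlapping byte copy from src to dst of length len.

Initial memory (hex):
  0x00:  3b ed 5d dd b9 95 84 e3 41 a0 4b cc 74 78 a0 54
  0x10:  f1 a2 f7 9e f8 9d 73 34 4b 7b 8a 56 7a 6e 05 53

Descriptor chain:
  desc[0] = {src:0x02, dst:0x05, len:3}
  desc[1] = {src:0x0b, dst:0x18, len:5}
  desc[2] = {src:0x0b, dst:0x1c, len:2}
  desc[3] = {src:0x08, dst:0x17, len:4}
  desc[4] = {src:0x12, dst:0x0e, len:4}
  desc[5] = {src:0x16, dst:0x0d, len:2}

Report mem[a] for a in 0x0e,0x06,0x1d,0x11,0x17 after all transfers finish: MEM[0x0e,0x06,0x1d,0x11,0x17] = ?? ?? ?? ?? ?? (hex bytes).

MEM[0x0e,0x06,0x1d,0x11,0x17] = 41 dd 74 9d 41

[0] 0x02->0x05 len=3 : 5d dd b9
[1] 0x0b->0x18 len=5 : cc 74 78 a0 54
[2] 0x0b->0x1c len=2 : cc 74
[3] 0x08->0x17 len=4 : 41 a0 4b cc
[4] 0x12->0x0e len=4 : f7 9e f8 9d
[5] 0x16->0x0d len=2 : 73 41
query mem[0x0e]=0x41, mem[0x06]=0xdd, mem[0x1d]=0x74, mem[0x11]=0x9d, mem[0x17]=0x41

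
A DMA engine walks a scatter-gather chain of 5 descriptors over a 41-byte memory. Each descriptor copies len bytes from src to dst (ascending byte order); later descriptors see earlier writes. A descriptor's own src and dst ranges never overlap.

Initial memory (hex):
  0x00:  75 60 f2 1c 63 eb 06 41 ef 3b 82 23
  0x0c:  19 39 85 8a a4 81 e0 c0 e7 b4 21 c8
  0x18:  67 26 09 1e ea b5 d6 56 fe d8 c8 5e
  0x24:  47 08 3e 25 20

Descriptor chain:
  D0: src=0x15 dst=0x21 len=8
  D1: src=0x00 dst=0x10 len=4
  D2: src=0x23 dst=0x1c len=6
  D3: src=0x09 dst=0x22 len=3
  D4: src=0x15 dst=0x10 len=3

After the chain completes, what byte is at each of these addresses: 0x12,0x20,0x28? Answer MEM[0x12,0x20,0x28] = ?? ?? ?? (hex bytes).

MEM[0x12,0x20,0x28] = c8 1e ea

[0] 0x15->0x21 len=8 : b4 21 c8 67 26 09 1e ea
[1] 0x00->0x10 len=4 : 75 60 f2 1c
[2] 0x23->0x1c len=6 : c8 67 26 09 1e ea
[3] 0x09->0x22 len=3 : 3b 82 23
[4] 0x15->0x10 len=3 : b4 21 c8
query mem[0x12]=0xc8, mem[0x20]=0x1e, mem[0x28]=0xea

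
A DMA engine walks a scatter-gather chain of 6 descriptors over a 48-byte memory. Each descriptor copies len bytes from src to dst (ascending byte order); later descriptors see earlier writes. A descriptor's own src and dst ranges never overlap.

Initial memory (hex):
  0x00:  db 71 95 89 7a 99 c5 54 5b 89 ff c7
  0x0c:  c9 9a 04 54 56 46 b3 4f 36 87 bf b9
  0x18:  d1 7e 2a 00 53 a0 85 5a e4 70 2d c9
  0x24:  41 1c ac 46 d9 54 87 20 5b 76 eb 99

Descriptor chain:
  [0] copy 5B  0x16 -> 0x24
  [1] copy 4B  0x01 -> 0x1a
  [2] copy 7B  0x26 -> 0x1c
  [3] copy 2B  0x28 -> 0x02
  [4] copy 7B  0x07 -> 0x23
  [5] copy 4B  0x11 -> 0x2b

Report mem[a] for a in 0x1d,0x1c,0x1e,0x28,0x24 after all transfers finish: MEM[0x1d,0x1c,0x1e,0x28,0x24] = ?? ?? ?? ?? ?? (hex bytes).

#0 dst[0x24+5] := {0xbf,0xb9,0xd1,0x7e,0x2a}
#1 dst[0x1a+4] := {0x71,0x95,0x89,0x7a}
#2 dst[0x1c+7] := {0xd1,0x7e,0x2a,0x54,0x87,0x20,0x5b}
#3 dst[0x02+2] := {0x2a,0x54}
#4 dst[0x23+7] := {0x54,0x5b,0x89,0xff,0xc7,0xc9,0x9a}
#5 dst[0x2b+4] := {0x46,0xb3,0x4f,0x36}
query mem[0x1d]=0x7e, mem[0x1c]=0xd1, mem[0x1e]=0x2a, mem[0x28]=0xc9, mem[0x24]=0x5b

MEM[0x1d,0x1c,0x1e,0x28,0x24] = 7e d1 2a c9 5b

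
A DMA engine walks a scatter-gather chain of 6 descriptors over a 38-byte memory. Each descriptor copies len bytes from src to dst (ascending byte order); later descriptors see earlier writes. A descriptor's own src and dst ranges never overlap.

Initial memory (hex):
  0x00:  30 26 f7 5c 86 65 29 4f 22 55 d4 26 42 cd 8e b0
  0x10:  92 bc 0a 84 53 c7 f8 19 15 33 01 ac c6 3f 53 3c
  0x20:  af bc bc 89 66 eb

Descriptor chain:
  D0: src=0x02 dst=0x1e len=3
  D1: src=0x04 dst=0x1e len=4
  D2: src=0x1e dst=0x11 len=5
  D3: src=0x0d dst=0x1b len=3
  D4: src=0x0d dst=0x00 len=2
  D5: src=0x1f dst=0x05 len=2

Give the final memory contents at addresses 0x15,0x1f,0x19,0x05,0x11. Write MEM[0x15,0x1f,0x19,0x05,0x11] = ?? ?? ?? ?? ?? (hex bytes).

MEM[0x15,0x1f,0x19,0x05,0x11] = bc 65 33 65 86

[0] 0x02->0x1e len=3 : f7 5c 86
[1] 0x04->0x1e len=4 : 86 65 29 4f
[2] 0x1e->0x11 len=5 : 86 65 29 4f bc
[3] 0x0d->0x1b len=3 : cd 8e b0
[4] 0x0d->0x00 len=2 : cd 8e
[5] 0x1f->0x05 len=2 : 65 29
query mem[0x15]=0xbc, mem[0x1f]=0x65, mem[0x19]=0x33, mem[0x05]=0x65, mem[0x11]=0x86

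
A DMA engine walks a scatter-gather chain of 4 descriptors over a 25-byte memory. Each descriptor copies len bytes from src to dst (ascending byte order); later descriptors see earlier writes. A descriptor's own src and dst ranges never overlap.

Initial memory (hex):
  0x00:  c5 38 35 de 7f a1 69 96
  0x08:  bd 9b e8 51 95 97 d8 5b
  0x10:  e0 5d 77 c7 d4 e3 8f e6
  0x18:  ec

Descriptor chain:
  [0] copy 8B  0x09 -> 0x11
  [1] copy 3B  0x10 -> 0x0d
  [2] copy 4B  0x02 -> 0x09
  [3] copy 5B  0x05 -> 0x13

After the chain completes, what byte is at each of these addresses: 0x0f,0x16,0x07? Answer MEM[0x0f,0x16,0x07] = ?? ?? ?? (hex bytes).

[0] 0x09->0x11 len=8 : 9b e8 51 95 97 d8 5b e0
[1] 0x10->0x0d len=3 : e0 9b e8
[2] 0x02->0x09 len=4 : 35 de 7f a1
[3] 0x05->0x13 len=5 : a1 69 96 bd 35
query mem[0x0f]=0xe8, mem[0x16]=0xbd, mem[0x07]=0x96

MEM[0x0f,0x16,0x07] = e8 bd 96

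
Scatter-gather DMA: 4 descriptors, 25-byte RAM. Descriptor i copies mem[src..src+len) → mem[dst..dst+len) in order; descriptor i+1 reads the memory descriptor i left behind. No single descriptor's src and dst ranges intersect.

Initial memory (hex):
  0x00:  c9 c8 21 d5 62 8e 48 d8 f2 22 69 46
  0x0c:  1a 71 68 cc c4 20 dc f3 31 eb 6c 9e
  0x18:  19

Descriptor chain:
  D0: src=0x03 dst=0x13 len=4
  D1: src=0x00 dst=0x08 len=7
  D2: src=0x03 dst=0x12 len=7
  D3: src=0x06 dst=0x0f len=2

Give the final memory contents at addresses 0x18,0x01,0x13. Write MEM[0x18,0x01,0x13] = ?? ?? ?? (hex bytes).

[0] 0x03->0x13 len=4 : d5 62 8e 48
[1] 0x00->0x08 len=7 : c9 c8 21 d5 62 8e 48
[2] 0x03->0x12 len=7 : d5 62 8e 48 d8 c9 c8
[3] 0x06->0x0f len=2 : 48 d8
query mem[0x18]=0xc8, mem[0x01]=0xc8, mem[0x13]=0x62

MEM[0x18,0x01,0x13] = c8 c8 62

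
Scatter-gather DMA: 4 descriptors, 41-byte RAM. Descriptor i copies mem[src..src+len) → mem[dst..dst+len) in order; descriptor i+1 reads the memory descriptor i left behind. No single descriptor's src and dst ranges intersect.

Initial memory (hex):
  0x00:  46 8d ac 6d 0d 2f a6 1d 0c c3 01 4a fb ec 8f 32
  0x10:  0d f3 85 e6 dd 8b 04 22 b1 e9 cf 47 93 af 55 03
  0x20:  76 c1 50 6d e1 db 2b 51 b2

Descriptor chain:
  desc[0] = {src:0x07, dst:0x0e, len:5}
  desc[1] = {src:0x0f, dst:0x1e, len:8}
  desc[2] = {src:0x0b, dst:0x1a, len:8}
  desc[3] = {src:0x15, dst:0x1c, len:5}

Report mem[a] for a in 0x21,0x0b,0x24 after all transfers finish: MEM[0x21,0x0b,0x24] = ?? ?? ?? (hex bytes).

MEM[0x21,0x0b,0x24] = 4a 4a 8b

#0 dst[0x0e+5] := {0x1d,0x0c,0xc3,0x01,0x4a}
#1 dst[0x1e+8] := {0x0c,0xc3,0x01,0x4a,0xe6,0xdd,0x8b,0x04}
#2 dst[0x1a+8] := {0x4a,0xfb,0xec,0x1d,0x0c,0xc3,0x01,0x4a}
#3 dst[0x1c+5] := {0x8b,0x04,0x22,0xb1,0xe9}
query mem[0x21]=0x4a, mem[0x0b]=0x4a, mem[0x24]=0x8b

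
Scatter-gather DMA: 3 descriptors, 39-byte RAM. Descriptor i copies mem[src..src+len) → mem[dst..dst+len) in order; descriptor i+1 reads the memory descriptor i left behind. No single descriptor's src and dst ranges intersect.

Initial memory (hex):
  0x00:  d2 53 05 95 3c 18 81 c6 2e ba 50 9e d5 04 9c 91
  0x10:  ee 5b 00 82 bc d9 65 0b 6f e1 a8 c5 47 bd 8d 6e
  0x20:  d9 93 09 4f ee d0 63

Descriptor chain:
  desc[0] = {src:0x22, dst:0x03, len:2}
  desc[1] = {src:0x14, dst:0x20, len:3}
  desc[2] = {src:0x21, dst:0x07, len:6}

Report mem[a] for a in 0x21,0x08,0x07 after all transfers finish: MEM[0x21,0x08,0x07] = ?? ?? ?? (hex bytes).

  after D0: wrote 2B at 0x03 = 094f
  after D1: wrote 3B at 0x20 = bcd965
  after D2: wrote 6B at 0x07 = d9654feed063
query mem[0x21]=0xd9, mem[0x08]=0x65, mem[0x07]=0xd9

MEM[0x21,0x08,0x07] = d9 65 d9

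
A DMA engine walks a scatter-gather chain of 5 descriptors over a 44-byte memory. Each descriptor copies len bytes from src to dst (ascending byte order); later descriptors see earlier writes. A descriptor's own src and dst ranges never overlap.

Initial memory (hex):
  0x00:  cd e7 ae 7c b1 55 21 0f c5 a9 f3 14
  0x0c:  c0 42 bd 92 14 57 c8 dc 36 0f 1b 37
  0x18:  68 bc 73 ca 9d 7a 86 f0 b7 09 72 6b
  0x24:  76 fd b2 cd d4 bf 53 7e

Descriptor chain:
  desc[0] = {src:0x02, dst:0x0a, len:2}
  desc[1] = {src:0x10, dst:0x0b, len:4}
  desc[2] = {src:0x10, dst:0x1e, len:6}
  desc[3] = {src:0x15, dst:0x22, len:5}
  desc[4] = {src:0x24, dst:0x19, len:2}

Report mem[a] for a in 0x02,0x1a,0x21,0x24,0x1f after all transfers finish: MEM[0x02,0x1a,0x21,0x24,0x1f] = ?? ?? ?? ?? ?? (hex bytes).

#0 dst[0x0a+2] := {0xae,0x7c}
#1 dst[0x0b+4] := {0x14,0x57,0xc8,0xdc}
#2 dst[0x1e+6] := {0x14,0x57,0xc8,0xdc,0x36,0x0f}
#3 dst[0x22+5] := {0x0f,0x1b,0x37,0x68,0xbc}
#4 dst[0x19+2] := {0x37,0x68}
query mem[0x02]=0xae, mem[0x1a]=0x68, mem[0x21]=0xdc, mem[0x24]=0x37, mem[0x1f]=0x57

MEM[0x02,0x1a,0x21,0x24,0x1f] = ae 68 dc 37 57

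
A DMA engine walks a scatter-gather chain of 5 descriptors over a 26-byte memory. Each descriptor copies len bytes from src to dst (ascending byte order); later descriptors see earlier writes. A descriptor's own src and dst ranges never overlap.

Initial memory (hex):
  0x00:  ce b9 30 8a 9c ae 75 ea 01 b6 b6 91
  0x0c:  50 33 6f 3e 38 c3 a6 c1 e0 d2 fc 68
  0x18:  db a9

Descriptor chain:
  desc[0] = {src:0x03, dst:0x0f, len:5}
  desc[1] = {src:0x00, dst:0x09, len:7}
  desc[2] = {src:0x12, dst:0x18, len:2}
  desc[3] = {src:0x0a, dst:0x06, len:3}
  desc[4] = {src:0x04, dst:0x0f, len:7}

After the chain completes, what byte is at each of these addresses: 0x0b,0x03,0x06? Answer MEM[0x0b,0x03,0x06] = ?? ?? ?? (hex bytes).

[0] 0x03->0x0f len=5 : 8a 9c ae 75 ea
[1] 0x00->0x09 len=7 : ce b9 30 8a 9c ae 75
[2] 0x12->0x18 len=2 : 75 ea
[3] 0x0a->0x06 len=3 : b9 30 8a
[4] 0x04->0x0f len=7 : 9c ae b9 30 8a ce b9
query mem[0x0b]=0x30, mem[0x03]=0x8a, mem[0x06]=0xb9

MEM[0x0b,0x03,0x06] = 30 8a b9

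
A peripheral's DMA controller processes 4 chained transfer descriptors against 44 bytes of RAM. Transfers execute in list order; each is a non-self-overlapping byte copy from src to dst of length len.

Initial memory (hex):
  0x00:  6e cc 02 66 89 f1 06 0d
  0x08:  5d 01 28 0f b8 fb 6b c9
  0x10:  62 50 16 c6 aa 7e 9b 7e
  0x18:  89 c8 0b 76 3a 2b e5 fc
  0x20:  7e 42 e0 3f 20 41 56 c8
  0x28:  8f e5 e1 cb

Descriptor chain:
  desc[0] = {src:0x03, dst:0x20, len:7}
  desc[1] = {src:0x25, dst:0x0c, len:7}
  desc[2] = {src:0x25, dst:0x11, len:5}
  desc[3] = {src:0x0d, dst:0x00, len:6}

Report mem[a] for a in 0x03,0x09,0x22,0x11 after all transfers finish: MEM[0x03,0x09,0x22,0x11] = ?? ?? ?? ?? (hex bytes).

[0] 0x03->0x20 len=7 : 66 89 f1 06 0d 5d 01
[1] 0x25->0x0c len=7 : 5d 01 c8 8f e5 e1 cb
[2] 0x25->0x11 len=5 : 5d 01 c8 8f e5
[3] 0x0d->0x00 len=6 : 01 c8 8f e5 5d 01
query mem[0x03]=0xe5, mem[0x09]=0x01, mem[0x22]=0xf1, mem[0x11]=0x5d

MEM[0x03,0x09,0x22,0x11] = e5 01 f1 5d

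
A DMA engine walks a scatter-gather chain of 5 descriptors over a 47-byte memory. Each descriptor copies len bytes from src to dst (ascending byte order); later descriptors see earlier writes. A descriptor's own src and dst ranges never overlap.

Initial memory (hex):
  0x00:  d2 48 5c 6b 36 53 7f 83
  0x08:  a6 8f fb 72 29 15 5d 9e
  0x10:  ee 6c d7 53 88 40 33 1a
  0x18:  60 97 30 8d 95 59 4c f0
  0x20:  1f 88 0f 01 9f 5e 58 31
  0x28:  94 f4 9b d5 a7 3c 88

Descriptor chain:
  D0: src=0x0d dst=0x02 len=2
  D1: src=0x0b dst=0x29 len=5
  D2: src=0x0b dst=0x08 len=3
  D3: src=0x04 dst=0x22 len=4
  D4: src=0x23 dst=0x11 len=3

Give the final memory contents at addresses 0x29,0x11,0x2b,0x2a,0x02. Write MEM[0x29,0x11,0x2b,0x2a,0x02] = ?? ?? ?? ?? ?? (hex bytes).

MEM[0x29,0x11,0x2b,0x2a,0x02] = 72 53 15 29 15

[0] 0x0d->0x02 len=2 : 15 5d
[1] 0x0b->0x29 len=5 : 72 29 15 5d 9e
[2] 0x0b->0x08 len=3 : 72 29 15
[3] 0x04->0x22 len=4 : 36 53 7f 83
[4] 0x23->0x11 len=3 : 53 7f 83
query mem[0x29]=0x72, mem[0x11]=0x53, mem[0x2b]=0x15, mem[0x2a]=0x29, mem[0x02]=0x15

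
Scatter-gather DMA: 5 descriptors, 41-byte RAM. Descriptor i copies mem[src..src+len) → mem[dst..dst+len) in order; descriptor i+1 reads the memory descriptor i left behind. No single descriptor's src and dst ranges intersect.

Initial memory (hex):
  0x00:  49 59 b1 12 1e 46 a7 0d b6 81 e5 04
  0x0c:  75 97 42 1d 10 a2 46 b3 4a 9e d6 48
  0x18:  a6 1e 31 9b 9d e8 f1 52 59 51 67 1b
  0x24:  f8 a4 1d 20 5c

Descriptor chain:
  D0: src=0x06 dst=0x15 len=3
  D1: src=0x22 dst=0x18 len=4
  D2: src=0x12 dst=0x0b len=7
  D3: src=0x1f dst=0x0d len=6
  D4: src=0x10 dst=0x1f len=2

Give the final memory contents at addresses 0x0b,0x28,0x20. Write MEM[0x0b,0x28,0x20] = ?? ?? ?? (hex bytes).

#0 dst[0x15+3] := {0xa7,0x0d,0xb6}
#1 dst[0x18+4] := {0x67,0x1b,0xf8,0xa4}
#2 dst[0x0b+7] := {0x46,0xb3,0x4a,0xa7,0x0d,0xb6,0x67}
#3 dst[0x0d+6] := {0x52,0x59,0x51,0x67,0x1b,0xf8}
#4 dst[0x1f+2] := {0x67,0x1b}
query mem[0x0b]=0x46, mem[0x28]=0x5c, mem[0x20]=0x1b

MEM[0x0b,0x28,0x20] = 46 5c 1b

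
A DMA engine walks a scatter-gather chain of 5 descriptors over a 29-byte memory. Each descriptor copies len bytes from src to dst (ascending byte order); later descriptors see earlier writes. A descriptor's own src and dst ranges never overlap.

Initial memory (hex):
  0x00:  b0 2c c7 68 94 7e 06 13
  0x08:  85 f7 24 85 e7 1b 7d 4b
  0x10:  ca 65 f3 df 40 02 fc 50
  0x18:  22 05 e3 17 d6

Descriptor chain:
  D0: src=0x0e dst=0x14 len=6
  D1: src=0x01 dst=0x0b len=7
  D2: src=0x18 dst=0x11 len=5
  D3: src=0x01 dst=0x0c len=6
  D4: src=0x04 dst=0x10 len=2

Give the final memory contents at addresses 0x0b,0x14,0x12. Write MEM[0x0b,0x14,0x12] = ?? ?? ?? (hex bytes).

MEM[0x0b,0x14,0x12] = 2c 17 df

#0 dst[0x14+6] := {0x7d,0x4b,0xca,0x65,0xf3,0xdf}
#1 dst[0x0b+7] := {0x2c,0xc7,0x68,0x94,0x7e,0x06,0x13}
#2 dst[0x11+5] := {0xf3,0xdf,0xe3,0x17,0xd6}
#3 dst[0x0c+6] := {0x2c,0xc7,0x68,0x94,0x7e,0x06}
#4 dst[0x10+2] := {0x94,0x7e}
query mem[0x0b]=0x2c, mem[0x14]=0x17, mem[0x12]=0xdf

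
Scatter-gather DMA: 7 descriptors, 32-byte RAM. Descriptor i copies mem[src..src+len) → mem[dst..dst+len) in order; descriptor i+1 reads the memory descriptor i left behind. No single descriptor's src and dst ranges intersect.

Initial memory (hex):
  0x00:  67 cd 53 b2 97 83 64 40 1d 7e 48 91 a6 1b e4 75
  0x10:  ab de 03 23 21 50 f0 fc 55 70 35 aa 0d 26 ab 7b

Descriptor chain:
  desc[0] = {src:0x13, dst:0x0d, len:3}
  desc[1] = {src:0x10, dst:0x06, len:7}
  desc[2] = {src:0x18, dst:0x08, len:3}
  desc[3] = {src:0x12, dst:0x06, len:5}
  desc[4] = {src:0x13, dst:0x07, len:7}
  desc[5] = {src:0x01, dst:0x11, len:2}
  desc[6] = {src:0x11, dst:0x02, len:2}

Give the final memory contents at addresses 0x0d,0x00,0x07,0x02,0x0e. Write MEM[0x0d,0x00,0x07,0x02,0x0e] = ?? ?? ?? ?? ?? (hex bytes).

#0 dst[0x0d+3] := {0x23,0x21,0x50}
#1 dst[0x06+7] := {0xab,0xde,0x03,0x23,0x21,0x50,0xf0}
#2 dst[0x08+3] := {0x55,0x70,0x35}
#3 dst[0x06+5] := {0x03,0x23,0x21,0x50,0xf0}
#4 dst[0x07+7] := {0x23,0x21,0x50,0xf0,0xfc,0x55,0x70}
#5 dst[0x11+2] := {0xcd,0x53}
#6 dst[0x02+2] := {0xcd,0x53}
query mem[0x0d]=0x70, mem[0x00]=0x67, mem[0x07]=0x23, mem[0x02]=0xcd, mem[0x0e]=0x21

MEM[0x0d,0x00,0x07,0x02,0x0e] = 70 67 23 cd 21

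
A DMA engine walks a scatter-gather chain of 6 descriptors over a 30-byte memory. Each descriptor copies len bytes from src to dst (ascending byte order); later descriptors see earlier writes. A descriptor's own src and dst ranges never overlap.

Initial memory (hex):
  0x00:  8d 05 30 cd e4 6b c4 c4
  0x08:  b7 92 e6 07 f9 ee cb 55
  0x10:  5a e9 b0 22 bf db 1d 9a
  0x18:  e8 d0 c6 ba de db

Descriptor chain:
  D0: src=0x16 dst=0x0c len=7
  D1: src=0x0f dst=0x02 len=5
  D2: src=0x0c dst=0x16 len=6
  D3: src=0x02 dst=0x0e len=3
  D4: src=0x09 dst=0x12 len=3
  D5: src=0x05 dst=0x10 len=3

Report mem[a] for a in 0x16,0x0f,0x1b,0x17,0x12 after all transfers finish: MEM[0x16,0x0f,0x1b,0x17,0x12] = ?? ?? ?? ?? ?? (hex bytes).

#0 dst[0x0c+7] := {0x1d,0x9a,0xe8,0xd0,0xc6,0xba,0xde}
#1 dst[0x02+5] := {0xd0,0xc6,0xba,0xde,0x22}
#2 dst[0x16+6] := {0x1d,0x9a,0xe8,0xd0,0xc6,0xba}
#3 dst[0x0e+3] := {0xd0,0xc6,0xba}
#4 dst[0x12+3] := {0x92,0xe6,0x07}
#5 dst[0x10+3] := {0xde,0x22,0xc4}
query mem[0x16]=0x1d, mem[0x0f]=0xc6, mem[0x1b]=0xba, mem[0x17]=0x9a, mem[0x12]=0xc4

MEM[0x16,0x0f,0x1b,0x17,0x12] = 1d c6 ba 9a c4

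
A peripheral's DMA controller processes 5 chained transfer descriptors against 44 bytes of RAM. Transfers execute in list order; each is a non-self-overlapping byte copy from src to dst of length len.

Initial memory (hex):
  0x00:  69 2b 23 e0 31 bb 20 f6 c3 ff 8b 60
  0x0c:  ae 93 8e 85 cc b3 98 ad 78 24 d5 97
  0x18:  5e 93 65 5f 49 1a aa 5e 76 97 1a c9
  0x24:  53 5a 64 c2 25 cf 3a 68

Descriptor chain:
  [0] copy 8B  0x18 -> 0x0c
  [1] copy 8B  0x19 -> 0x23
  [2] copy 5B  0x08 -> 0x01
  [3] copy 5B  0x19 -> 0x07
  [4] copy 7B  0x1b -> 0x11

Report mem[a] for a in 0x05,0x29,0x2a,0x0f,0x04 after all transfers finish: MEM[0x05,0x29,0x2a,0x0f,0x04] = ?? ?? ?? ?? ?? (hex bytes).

MEM[0x05,0x29,0x2a,0x0f,0x04] = 5e 5e 76 5f 60

  after D0: wrote 8B at 0x0c = 5e93655f491aaa5e
  after D1: wrote 8B at 0x23 = 93655f491aaa5e76
  after D2: wrote 5B at 0x01 = c3ff8b605e
  after D3: wrote 5B at 0x07 = 93655f491a
  after D4: wrote 7B at 0x11 = 5f491aaa5e7697
query mem[0x05]=0x5e, mem[0x29]=0x5e, mem[0x2a]=0x76, mem[0x0f]=0x5f, mem[0x04]=0x60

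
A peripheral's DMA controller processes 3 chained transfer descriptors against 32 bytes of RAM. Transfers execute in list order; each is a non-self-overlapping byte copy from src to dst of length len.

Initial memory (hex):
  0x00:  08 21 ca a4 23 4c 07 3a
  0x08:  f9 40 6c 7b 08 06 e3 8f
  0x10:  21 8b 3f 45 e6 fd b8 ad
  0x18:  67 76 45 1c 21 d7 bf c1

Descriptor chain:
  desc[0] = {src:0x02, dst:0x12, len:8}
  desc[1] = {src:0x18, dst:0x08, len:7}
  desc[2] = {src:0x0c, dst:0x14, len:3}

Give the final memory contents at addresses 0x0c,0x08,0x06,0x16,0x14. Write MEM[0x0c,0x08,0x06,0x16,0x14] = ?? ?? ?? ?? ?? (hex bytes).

MEM[0x0c,0x08,0x06,0x16,0x14] = 21 f9 07 bf 21

  after D0: wrote 8B at 0x12 = caa4234c073af940
  after D1: wrote 7B at 0x08 = f940451c21d7bf
  after D2: wrote 3B at 0x14 = 21d7bf
query mem[0x0c]=0x21, mem[0x08]=0xf9, mem[0x06]=0x07, mem[0x16]=0xbf, mem[0x14]=0x21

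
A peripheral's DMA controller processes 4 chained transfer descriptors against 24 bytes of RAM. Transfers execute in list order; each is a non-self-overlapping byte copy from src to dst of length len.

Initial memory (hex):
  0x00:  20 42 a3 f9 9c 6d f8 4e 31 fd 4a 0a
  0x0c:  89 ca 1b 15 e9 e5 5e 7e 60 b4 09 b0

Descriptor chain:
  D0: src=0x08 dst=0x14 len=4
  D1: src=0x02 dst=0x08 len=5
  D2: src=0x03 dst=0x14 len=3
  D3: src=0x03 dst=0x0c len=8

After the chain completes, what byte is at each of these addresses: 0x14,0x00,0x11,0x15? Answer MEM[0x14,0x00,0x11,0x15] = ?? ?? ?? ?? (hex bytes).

#0 dst[0x14+4] := {0x31,0xfd,0x4a,0x0a}
#1 dst[0x08+5] := {0xa3,0xf9,0x9c,0x6d,0xf8}
#2 dst[0x14+3] := {0xf9,0x9c,0x6d}
#3 dst[0x0c+8] := {0xf9,0x9c,0x6d,0xf8,0x4e,0xa3,0xf9,0x9c}
query mem[0x14]=0xf9, mem[0x00]=0x20, mem[0x11]=0xa3, mem[0x15]=0x9c

MEM[0x14,0x00,0x11,0x15] = f9 20 a3 9c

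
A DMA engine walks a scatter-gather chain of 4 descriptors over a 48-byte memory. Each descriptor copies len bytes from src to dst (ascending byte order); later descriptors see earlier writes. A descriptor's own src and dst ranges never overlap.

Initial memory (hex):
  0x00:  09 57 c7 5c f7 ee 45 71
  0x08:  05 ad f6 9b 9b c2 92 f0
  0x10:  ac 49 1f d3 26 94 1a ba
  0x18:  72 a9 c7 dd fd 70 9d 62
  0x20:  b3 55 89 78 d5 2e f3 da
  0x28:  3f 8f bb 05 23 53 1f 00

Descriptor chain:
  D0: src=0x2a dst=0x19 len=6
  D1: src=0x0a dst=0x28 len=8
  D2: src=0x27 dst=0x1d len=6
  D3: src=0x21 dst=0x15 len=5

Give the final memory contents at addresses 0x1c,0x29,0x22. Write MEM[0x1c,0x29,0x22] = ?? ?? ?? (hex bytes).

MEM[0x1c,0x29,0x22] = 53 9b 92

#0 dst[0x19+6] := {0xbb,0x05,0x23,0x53,0x1f,0x00}
#1 dst[0x28+8] := {0xf6,0x9b,0x9b,0xc2,0x92,0xf0,0xac,0x49}
#2 dst[0x1d+6] := {0xda,0xf6,0x9b,0x9b,0xc2,0x92}
#3 dst[0x15+5] := {0xc2,0x92,0x78,0xd5,0x2e}
query mem[0x1c]=0x53, mem[0x29]=0x9b, mem[0x22]=0x92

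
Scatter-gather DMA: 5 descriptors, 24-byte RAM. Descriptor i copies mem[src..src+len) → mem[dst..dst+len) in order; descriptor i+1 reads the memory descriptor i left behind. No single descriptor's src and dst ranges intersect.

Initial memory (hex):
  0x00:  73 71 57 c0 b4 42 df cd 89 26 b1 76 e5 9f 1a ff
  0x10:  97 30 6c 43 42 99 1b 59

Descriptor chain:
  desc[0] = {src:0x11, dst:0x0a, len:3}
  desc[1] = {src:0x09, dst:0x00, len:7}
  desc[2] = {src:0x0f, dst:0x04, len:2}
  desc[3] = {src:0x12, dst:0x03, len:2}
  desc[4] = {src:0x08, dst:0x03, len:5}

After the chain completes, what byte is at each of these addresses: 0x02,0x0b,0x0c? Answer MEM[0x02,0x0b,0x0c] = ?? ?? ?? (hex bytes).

MEM[0x02,0x0b,0x0c] = 6c 6c 43

D0: mem[0x0a..0x0c] <- [30 6c 43]
D1: mem[0x00..0x06] <- [26 30 6c 43 9f 1a ff]
D2: mem[0x04..0x05] <- [ff 97]
D3: mem[0x03..0x04] <- [6c 43]
D4: mem[0x03..0x07] <- [89 26 30 6c 43]
query mem[0x02]=0x6c, mem[0x0b]=0x6c, mem[0x0c]=0x43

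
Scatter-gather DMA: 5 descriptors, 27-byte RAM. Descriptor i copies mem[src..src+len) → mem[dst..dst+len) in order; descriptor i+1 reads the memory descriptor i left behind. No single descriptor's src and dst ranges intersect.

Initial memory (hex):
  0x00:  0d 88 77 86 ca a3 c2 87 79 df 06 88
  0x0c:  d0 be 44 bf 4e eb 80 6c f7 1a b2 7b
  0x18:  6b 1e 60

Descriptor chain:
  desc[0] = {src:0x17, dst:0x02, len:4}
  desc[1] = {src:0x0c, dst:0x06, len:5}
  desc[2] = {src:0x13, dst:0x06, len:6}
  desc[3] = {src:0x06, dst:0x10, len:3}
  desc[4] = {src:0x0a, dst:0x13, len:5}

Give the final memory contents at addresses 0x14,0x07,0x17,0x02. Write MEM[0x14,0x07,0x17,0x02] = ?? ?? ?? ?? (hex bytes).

D0: mem[0x02..0x05] <- [7b 6b 1e 60]
D1: mem[0x06..0x0a] <- [d0 be 44 bf 4e]
D2: mem[0x06..0x0b] <- [6c f7 1a b2 7b 6b]
D3: mem[0x10..0x12] <- [6c f7 1a]
D4: mem[0x13..0x17] <- [7b 6b d0 be 44]
query mem[0x14]=0x6b, mem[0x07]=0xf7, mem[0x17]=0x44, mem[0x02]=0x7b

MEM[0x14,0x07,0x17,0x02] = 6b f7 44 7b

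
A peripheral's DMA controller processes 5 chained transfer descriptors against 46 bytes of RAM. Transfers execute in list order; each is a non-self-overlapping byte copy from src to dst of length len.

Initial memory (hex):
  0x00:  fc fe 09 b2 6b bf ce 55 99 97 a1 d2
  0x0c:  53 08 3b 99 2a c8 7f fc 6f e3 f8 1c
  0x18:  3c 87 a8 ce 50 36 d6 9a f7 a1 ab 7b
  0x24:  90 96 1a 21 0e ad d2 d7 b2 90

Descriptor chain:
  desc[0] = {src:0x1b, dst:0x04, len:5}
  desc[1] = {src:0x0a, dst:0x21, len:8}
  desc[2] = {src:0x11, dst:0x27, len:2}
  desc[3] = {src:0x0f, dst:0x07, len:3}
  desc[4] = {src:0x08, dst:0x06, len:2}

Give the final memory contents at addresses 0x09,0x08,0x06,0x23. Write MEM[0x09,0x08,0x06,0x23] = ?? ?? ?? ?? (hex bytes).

MEM[0x09,0x08,0x06,0x23] = c8 2a 2a 53

#0 dst[0x04+5] := {0xce,0x50,0x36,0xd6,0x9a}
#1 dst[0x21+8] := {0xa1,0xd2,0x53,0x08,0x3b,0x99,0x2a,0xc8}
#2 dst[0x27+2] := {0xc8,0x7f}
#3 dst[0x07+3] := {0x99,0x2a,0xc8}
#4 dst[0x06+2] := {0x2a,0xc8}
query mem[0x09]=0xc8, mem[0x08]=0x2a, mem[0x06]=0x2a, mem[0x23]=0x53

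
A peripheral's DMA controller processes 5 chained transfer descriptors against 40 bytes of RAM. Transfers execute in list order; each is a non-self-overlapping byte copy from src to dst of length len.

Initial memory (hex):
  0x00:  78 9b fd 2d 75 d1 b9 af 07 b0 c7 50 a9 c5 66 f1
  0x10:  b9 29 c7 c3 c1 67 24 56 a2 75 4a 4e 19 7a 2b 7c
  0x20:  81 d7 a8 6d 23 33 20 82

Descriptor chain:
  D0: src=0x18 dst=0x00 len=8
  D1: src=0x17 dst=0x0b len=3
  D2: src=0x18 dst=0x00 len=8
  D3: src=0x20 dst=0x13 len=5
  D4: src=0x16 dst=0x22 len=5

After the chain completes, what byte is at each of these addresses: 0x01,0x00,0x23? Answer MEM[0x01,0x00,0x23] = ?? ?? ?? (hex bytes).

D0: mem[0x00..0x07] <- [a2 75 4a 4e 19 7a 2b 7c]
D1: mem[0x0b..0x0d] <- [56 a2 75]
D2: mem[0x00..0x07] <- [a2 75 4a 4e 19 7a 2b 7c]
D3: mem[0x13..0x17] <- [81 d7 a8 6d 23]
D4: mem[0x22..0x26] <- [6d 23 a2 75 4a]
query mem[0x01]=0x75, mem[0x00]=0xa2, mem[0x23]=0x23

MEM[0x01,0x00,0x23] = 75 a2 23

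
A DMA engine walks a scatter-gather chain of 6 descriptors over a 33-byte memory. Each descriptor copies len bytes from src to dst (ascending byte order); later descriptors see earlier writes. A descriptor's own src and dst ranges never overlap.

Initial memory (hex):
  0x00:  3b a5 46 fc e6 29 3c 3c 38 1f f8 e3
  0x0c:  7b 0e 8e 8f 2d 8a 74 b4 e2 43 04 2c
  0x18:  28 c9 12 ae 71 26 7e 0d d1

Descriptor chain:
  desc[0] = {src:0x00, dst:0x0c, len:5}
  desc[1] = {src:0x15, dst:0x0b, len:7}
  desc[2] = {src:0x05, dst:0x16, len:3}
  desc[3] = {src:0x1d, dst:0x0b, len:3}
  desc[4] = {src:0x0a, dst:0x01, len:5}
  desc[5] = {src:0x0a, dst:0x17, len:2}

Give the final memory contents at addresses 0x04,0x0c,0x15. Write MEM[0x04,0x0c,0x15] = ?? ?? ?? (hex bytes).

MEM[0x04,0x0c,0x15] = 0d 7e 43

  after D0: wrote 5B at 0x0c = 3ba546fce6
  after D1: wrote 7B at 0x0b = 43042c28c912ae
  after D2: wrote 3B at 0x16 = 293c3c
  after D3: wrote 3B at 0x0b = 267e0d
  after D4: wrote 5B at 0x01 = f8267e0d28
  after D5: wrote 2B at 0x17 = f826
query mem[0x04]=0x0d, mem[0x0c]=0x7e, mem[0x15]=0x43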